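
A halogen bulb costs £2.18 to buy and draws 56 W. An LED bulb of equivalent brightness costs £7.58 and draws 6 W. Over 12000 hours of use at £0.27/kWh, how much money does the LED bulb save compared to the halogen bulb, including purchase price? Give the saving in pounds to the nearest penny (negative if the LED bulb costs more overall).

halogen bulb: £2.18 + (56/1000) kW × 12000 h × £0.27 = £2.18 + £181.44 = £183.62
LED bulb: £7.58 + (6/1000) kW × 12000 h × £0.27 = £7.58 + £19.44 = £27.02
Saving = £183.62 − £27.02 = £156.6

£156.60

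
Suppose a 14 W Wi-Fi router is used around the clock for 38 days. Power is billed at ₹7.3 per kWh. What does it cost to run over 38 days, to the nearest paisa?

Runtime = 24 h × 38 = 912 h
Energy = 0.014 kW × 912 h = 12.768 kWh
Cost = 12.768 kWh × ₹7.3/kWh = ₹93.21

₹93.21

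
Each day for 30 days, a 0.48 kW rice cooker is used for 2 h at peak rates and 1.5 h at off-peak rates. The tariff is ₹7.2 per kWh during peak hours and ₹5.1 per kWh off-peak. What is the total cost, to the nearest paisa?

Peak energy = 0.48 kW × 2 h × 30 = 28.8 kWh
Off-peak energy = 0.48 kW × 1.5 h × 30 = 21.6 kWh
Cost = 28.8 × ₹7.2 + 21.6 × ₹5.1 = ₹207.36 + ₹110.16 = ₹317.52

₹317.52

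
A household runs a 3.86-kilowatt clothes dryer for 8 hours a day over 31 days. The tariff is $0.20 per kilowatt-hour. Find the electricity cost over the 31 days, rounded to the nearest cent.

$191.46

Runtime = 8 h/day × 31 days = 248 h
Energy = 3.86 kW × 248 h = 957.28 kWh
Cost = 957.28 kWh × $0.20/kWh = $191.46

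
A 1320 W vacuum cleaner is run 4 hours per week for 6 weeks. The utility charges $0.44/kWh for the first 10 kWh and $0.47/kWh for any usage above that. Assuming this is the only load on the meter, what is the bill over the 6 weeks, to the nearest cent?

Runtime = 4 h/week × 6 weeks = 24 h
Energy = 1.32 kW × 24 h = 31.68 kWh
Tier 1 (0–10 kWh): 10 × $0.44 = $4.4
Above 10 kWh: 21.68 × $0.47 = $10.1896
Bill = $14.59

$14.59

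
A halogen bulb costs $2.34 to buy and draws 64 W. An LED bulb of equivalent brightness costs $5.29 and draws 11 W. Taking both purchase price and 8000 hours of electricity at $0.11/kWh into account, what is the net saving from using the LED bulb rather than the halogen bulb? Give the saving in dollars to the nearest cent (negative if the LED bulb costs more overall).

halogen bulb: $2.34 + (64/1000) kW × 8000 h × $0.11 = $2.34 + $56.32 = $58.66
LED bulb: $5.29 + (11/1000) kW × 8000 h × $0.11 = $5.29 + $9.68 = $14.97
Saving = $58.66 − $14.97 = $43.69

$43.69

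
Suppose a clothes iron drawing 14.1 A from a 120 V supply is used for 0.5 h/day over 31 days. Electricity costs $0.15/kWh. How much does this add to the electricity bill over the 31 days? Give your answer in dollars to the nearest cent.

$3.93

Power = 14.1 A × 120 V = 1692 W = 1.692 kW
Runtime = 0.5 h/day × 31 days = 15.5 h
Energy = 1.692 kW × 15.5 h = 26.226 kWh
Cost = 26.226 kWh × $0.15/kWh = $3.93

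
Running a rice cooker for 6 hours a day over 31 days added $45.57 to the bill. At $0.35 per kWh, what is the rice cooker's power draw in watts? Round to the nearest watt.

700 W

Energy = $45.57 ÷ $0.35/kWh = 130.2 kWh
Runtime = 6 h/day × 31 days = 186 h
Power = 130.2 kWh ÷ 186 h = 0.7 kW = 700 W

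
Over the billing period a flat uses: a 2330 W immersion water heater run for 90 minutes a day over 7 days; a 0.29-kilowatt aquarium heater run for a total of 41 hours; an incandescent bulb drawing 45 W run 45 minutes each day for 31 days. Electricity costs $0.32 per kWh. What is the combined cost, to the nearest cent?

immersion water heater: Runtime = 90 min × 7 = 630 min = 10.5 h
immersion water heater: 2.33 kW × 10.5 h = 24.465 kWh
aquarium heater: 0.29 kW × 41 h = 11.89 kWh
incandescent bulb: Runtime = 45 min × 31 = 1395 min = 23.25 h
incandescent bulb: 0.045 kW × 23.25 h = 1.04625 kWh
Total energy = 37.40125 kWh
Cost = 37.40125 × $0.32 = $11.97

$11.97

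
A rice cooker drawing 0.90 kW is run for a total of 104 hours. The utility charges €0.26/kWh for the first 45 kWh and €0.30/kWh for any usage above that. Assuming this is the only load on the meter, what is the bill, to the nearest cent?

Energy = 0.9 kW × 104 h = 93.6 kWh
Tier 1 (0–45 kWh): 45 × €0.26 = €11.7
Above 45 kWh: 48.6 × €0.30 = €14.58
Bill = €26.28

€26.28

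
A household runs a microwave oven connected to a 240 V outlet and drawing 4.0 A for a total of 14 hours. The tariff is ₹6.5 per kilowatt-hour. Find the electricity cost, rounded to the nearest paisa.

Power = 4.0 A × 240 V = 960 W = 0.96 kW
Energy = 0.96 kW × 14 h = 13.44 kWh
Cost = 13.44 kWh × ₹6.5/kWh = ₹87.36

₹87.36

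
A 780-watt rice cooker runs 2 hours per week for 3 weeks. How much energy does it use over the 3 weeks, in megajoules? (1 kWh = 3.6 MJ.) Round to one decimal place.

16.8 MJ

Runtime = 2 h/week × 3 weeks = 6 h
Energy = 0.78 kW × 6 h = 4.68 kWh
= 4.68 × 3.6 MJ = 16.8 MJ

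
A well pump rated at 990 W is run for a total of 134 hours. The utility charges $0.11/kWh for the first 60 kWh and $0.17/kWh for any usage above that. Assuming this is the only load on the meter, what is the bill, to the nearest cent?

$18.95

Energy = 0.99 kW × 134 h = 132.66 kWh
Tier 1 (0–60 kWh): 60 × $0.11 = $6.6
Above 60 kWh: 72.66 × $0.17 = $12.3522
Bill = $18.95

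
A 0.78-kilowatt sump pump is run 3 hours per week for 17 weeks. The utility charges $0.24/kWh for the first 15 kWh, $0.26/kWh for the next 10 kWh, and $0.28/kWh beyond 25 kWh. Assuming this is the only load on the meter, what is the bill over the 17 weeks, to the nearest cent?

Runtime = 3 h/week × 17 weeks = 51 h
Energy = 0.78 kW × 51 h = 39.78 kWh
Tier 1 (0–15 kWh): 15 × $0.24 = $3.6
Tier 2 (15–25 kWh): 10 × $0.26 = $2.6
Above 25 kWh: 14.78 × $0.28 = $4.1384
Bill = $10.34

$10.34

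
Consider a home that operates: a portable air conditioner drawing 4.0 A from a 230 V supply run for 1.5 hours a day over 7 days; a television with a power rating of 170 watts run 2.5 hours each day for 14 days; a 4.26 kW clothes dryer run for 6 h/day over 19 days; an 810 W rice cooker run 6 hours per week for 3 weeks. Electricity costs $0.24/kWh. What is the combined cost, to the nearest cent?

portable air conditioner: Power = 4.0 A × 230 V = 920 W = 0.92 kW
portable air conditioner: Runtime = 1.5 h/day × 7 days = 10.5 h
portable air conditioner: 0.92 kW × 10.5 h = 9.66 kWh
television: Runtime = 2.5 h/day × 14 days = 35 h
television: 0.17 kW × 35 h = 5.95 kWh
clothes dryer: Runtime = 6 h/day × 19 days = 114 h
clothes dryer: 4.26 kW × 114 h = 485.64 kWh
rice cooker: Runtime = 6 h/week × 3 weeks = 18 h
rice cooker: 0.81 kW × 18 h = 14.58 kWh
Total energy = 515.83 kWh
Cost = 515.83 × $0.24 = $123.80

$123.80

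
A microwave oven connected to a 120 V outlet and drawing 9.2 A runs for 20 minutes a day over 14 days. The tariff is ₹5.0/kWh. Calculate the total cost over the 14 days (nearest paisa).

Power = 9.2 A × 120 V = 1104 W = 1.104 kW
Runtime = 20 min × 14 = 280 min = 4.666666… h
Energy = 1.104 kW × 4.666666… h = 5.152 kWh
Cost = 5.152 kWh × ₹5.0/kWh = ₹25.76

₹25.76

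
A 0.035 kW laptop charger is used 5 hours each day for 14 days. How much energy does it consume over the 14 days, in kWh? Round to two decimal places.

Runtime = 5 h/day × 14 days = 70 h
Energy = 0.035 kW × 70 h = 2.45 kWh

2.45 kWh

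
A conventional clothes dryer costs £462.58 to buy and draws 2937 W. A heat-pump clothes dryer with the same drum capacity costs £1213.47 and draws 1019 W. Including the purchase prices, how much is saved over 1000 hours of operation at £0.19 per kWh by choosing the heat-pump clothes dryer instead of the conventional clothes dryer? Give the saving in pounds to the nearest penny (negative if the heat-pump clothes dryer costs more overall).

-£386.47

conventional clothes dryer: £462.58 + (2937/1000) kW × 1000 h × £0.19 = £462.58 + £558.03 = £1020.61
heat-pump clothes dryer: £1213.47 + (1019/1000) kW × 1000 h × £0.19 = £1213.47 + £193.61 = £1407.08
Saving = £1020.61 − £1407.08 = −£386.47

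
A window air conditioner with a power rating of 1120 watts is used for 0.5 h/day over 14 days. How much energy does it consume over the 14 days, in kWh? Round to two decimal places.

Runtime = 0.5 h/day × 14 days = 7 h
Energy = 1.12 kW × 7 h = 7.84 kWh

7.84 kWh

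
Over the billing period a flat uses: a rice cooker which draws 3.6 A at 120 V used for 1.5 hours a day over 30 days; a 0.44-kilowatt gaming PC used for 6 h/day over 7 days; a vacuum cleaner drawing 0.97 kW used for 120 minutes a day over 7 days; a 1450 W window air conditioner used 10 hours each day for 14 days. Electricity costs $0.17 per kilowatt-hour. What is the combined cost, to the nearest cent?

rice cooker: Power = 3.6 A × 120 V = 432 W = 0.432 kW
rice cooker: Runtime = 1.5 h/day × 30 days = 45 h
rice cooker: 0.432 kW × 45 h = 19.44 kWh
gaming PC: Runtime = 6 h/day × 7 days = 42 h
gaming PC: 0.44 kW × 42 h = 18.48 kWh
vacuum cleaner: Runtime = 120 min × 7 = 840 min = 14 h
vacuum cleaner: 0.97 kW × 14 h = 13.58 kWh
window air conditioner: Runtime = 10 h/day × 14 days = 140 h
window air conditioner: 1.45 kW × 140 h = 203 kWh
Total energy = 254.5 kWh
Cost = 254.5 × $0.17 = $43.27

$43.27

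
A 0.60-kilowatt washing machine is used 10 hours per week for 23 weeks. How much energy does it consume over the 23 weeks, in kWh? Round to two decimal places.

Runtime = 10 h/week × 23 weeks = 230 h
Energy = 0.6 kW × 230 h = 138 kWh

138.00 kWh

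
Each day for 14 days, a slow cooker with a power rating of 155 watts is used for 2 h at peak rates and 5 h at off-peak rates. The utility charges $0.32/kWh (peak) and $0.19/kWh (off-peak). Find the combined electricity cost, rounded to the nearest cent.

Peak energy = 0.155 kW × 2 h × 14 = 4.34 kWh
Off-peak energy = 0.155 kW × 5 h × 14 = 10.85 kWh
Cost = 4.34 × $0.32 + 10.85 × $0.19 = $1.3888 + $2.0615 = $3.45

$3.45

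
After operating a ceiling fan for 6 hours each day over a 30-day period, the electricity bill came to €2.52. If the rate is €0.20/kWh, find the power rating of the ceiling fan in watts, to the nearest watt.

Energy = €2.52 ÷ €0.20/kWh = 12.6 kWh
Runtime = 6 h/day × 30 days = 180 h
Power = 12.6 kWh ÷ 180 h = 0.07 kW = 70 W

70 W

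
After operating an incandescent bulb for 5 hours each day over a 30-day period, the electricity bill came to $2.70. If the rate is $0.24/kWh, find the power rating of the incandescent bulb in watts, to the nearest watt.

Energy = $2.70 ÷ $0.24/kWh = 11.25 kWh
Runtime = 5 h/day × 30 days = 150 h
Power = 11.25 kWh ÷ 150 h = 0.075 kW = 75 W

75 W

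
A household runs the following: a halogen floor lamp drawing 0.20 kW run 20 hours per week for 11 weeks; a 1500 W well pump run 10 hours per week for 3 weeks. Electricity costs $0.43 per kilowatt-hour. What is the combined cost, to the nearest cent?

$38.27

halogen floor lamp: Runtime = 20 h/week × 11 weeks = 220 h
halogen floor lamp: 0.2 kW × 220 h = 44 kWh
well pump: Runtime = 10 h/week × 3 weeks = 30 h
well pump: 1.5 kW × 30 h = 45 kWh
Total energy = 89 kWh
Cost = 89 × $0.43 = $38.27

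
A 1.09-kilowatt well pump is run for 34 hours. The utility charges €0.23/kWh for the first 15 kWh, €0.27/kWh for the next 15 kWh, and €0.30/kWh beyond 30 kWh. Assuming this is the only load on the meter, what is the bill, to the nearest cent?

€9.62

Energy = 1.09 kW × 34 h = 37.06 kWh
Tier 1 (0–15 kWh): 15 × €0.23 = €3.45
Tier 2 (15–30 kWh): 15 × €0.27 = €4.05
Above 30 kWh: 7.06 × €0.30 = €2.118
Bill = €9.62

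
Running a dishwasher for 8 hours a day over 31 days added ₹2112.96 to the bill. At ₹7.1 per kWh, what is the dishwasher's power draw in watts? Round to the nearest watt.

1200 W

Energy = ₹2112.96 ÷ ₹7.1/kWh = 297.6 kWh
Runtime = 8 h/day × 31 days = 248 h
Power = 297.6 kWh ÷ 248 h = 1.2 kW = 1200 W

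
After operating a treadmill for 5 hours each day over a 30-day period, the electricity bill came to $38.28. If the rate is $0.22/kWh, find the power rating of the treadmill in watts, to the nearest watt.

1160 W

Energy = $38.28 ÷ $0.22/kWh = 174 kWh
Runtime = 5 h/day × 30 days = 150 h
Power = 174 kWh ÷ 150 h = 1.16 kW = 1160 W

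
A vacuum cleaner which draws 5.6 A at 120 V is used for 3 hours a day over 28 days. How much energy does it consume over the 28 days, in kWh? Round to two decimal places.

56.45 kWh

Power = 5.6 A × 120 V = 672 W = 0.672 kW
Runtime = 3 h/day × 28 days = 84 h
Energy = 0.672 kW × 84 h = 56.448 kWh ≈ 56.45 kWh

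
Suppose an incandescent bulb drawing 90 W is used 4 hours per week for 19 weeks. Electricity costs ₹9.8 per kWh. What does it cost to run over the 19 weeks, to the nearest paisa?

₹67.03

Runtime = 4 h/week × 19 weeks = 76 h
Energy = 0.09 kW × 76 h = 6.84 kWh
Cost = 6.84 kWh × ₹9.8/kWh = ₹67.03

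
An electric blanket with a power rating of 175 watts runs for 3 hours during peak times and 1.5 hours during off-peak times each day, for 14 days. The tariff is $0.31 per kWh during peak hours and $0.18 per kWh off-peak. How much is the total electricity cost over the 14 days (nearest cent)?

$2.94

Peak energy = 0.175 kW × 3 h × 14 = 7.35 kWh
Off-peak energy = 0.175 kW × 1.5 h × 14 = 3.675 kWh
Cost = 7.35 × $0.31 + 3.675 × $0.18 = $2.2785 + $0.6615 = $2.94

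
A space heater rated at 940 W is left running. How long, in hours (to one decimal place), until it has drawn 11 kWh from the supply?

11.7 h

Hours = 11 kWh ÷ 0.94 kW = 11.7 h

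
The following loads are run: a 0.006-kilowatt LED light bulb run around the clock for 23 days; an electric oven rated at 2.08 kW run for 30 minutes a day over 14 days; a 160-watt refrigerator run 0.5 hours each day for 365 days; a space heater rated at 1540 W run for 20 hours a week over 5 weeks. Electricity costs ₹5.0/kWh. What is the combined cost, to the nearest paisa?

LED light bulb: Runtime = 24 h × 23 = 552 h
LED light bulb: 0.006 kW × 552 h = 3.312 kWh
electric oven: Runtime = 30 min × 14 = 420 min = 7 h
electric oven: 2.08 kW × 7 h = 14.56 kWh
refrigerator: Runtime = 0.5 h/day × 365 days = 182.5 h
refrigerator: 0.16 kW × 182.5 h = 29.2 kWh
space heater: Runtime = 20 h/week × 5 weeks = 100 h
space heater: 1.54 kW × 100 h = 154 kWh
Total energy = 201.072 kWh
Cost = 201.072 × ₹5.0 = ₹1005.36

₹1005.36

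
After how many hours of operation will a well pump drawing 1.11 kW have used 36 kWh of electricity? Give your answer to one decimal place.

Hours = 36 kWh ÷ 1.11 kW = 32.4 h

32.4 h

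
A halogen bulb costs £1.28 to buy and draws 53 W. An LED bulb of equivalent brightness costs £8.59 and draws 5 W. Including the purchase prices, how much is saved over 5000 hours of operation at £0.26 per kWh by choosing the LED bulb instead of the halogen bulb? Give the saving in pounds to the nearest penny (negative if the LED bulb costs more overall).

£55.09

halogen bulb: £1.28 + (53/1000) kW × 5000 h × £0.26 = £1.28 + £68.9 = £70.18
LED bulb: £8.59 + (5/1000) kW × 5000 h × £0.26 = £8.59 + £6.5 = £15.09
Saving = £70.18 − £15.09 = £55.09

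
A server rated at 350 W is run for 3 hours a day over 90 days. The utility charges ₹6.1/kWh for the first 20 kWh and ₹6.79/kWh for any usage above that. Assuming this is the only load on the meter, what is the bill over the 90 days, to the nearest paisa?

₹627.86

Runtime = 3 h/day × 90 days = 270 h
Energy = 0.35 kW × 270 h = 94.5 kWh
Tier 1 (0–20 kWh): 20 × ₹6.1 = ₹122
Above 20 kWh: 74.5 × ₹6.79 = ₹505.855
Bill = ₹627.86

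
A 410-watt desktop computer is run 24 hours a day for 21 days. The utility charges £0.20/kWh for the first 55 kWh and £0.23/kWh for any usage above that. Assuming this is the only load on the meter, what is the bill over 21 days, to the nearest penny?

Runtime = 24 h × 21 = 504 h
Energy = 0.41 kW × 504 h = 206.64 kWh
Tier 1 (0–55 kWh): 55 × £0.20 = £11
Above 55 kWh: 151.64 × £0.23 = £34.8772
Bill = £45.88

£45.88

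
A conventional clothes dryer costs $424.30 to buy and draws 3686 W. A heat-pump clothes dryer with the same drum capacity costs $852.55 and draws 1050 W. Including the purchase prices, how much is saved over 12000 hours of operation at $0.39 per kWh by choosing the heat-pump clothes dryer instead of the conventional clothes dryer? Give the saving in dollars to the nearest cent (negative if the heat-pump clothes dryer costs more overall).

$11908.23

conventional clothes dryer: $424.30 + (3686/1000) kW × 12000 h × $0.39 = $424.30 + $17250.48 = $17674.78
heat-pump clothes dryer: $852.55 + (1050/1000) kW × 12000 h × $0.39 = $852.55 + $4914 = $5766.55
Saving = $17674.78 − $5766.55 = $11908.23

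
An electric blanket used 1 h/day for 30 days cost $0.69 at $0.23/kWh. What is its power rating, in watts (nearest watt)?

Energy = $0.69 ÷ $0.23/kWh = 3 kWh
Runtime = 1 h/day × 30 days = 30 h
Power = 3 kWh ÷ 30 h = 0.1 kW = 100 W

100 W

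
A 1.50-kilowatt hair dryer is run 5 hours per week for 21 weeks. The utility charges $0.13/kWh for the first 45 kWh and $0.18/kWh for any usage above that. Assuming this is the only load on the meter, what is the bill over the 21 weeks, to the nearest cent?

Runtime = 5 h/week × 21 weeks = 105 h
Energy = 1.5 kW × 105 h = 157.5 kWh
Tier 1 (0–45 kWh): 45 × $0.13 = $5.85
Above 45 kWh: 112.5 × $0.18 = $20.25
Bill = $26.10

$26.10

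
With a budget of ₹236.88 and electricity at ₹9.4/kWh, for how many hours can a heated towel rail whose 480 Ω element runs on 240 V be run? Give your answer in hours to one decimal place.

Power = V²/R = 240²/480 = 120 W = 0.12 kW
Energy available = ₹236.88 ÷ ₹9.4/kWh = 25.2 kWh
Hours = 25.2 kWh ÷ 0.12 kW = 210.0 h

210.0 h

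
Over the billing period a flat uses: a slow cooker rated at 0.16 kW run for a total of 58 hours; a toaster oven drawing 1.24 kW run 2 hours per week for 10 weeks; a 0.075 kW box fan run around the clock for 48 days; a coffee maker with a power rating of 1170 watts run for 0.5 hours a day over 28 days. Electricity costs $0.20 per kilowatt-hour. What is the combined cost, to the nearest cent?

$27.37

slow cooker: 0.16 kW × 58 h = 9.28 kWh
toaster oven: Runtime = 2 h/week × 10 weeks = 20 h
toaster oven: 1.24 kW × 20 h = 24.8 kWh
box fan: Runtime = 24 h × 48 = 1152 h
box fan: 0.075 kW × 1152 h = 86.4 kWh
coffee maker: Runtime = 0.5 h/day × 28 days = 14 h
coffee maker: 1.17 kW × 14 h = 16.38 kWh
Total energy = 136.86 kWh
Cost = 136.86 × $0.20 = $27.37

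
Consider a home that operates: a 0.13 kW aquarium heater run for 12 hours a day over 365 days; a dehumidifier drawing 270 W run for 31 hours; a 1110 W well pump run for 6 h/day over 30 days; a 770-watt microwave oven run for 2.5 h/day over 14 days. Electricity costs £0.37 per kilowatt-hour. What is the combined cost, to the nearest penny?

£297.67

aquarium heater: Runtime = 12 h/day × 365 days = 4380 h
aquarium heater: 0.13 kW × 4380 h = 569.4 kWh
dehumidifier: 0.27 kW × 31 h = 8.37 kWh
well pump: Runtime = 6 h/day × 30 days = 180 h
well pump: 1.11 kW × 180 h = 199.8 kWh
microwave oven: Runtime = 2.5 h/day × 14 days = 35 h
microwave oven: 0.77 kW × 35 h = 26.95 kWh
Total energy = 804.52 kWh
Cost = 804.52 × £0.37 = £297.67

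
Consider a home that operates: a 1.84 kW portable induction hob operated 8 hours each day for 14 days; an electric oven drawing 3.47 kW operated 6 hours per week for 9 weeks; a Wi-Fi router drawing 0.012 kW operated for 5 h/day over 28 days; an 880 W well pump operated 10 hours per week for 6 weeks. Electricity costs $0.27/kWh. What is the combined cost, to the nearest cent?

portable induction hob: Runtime = 8 h/day × 14 days = 112 h
portable induction hob: 1.84 kW × 112 h = 206.08 kWh
electric oven: Runtime = 6 h/week × 9 weeks = 54 h
electric oven: 3.47 kW × 54 h = 187.38 kWh
Wi-Fi router: Runtime = 5 h/day × 28 days = 140 h
Wi-Fi router: 0.012 kW × 140 h = 1.68 kWh
well pump: Runtime = 10 h/week × 6 weeks = 60 h
well pump: 0.88 kW × 60 h = 52.8 kWh
Total energy = 447.94 kWh
Cost = 447.94 × $0.27 = $120.94

$120.94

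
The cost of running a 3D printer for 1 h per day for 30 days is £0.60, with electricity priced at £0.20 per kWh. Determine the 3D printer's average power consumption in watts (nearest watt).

Energy = £0.60 ÷ £0.20/kWh = 3 kWh
Runtime = 1 h/day × 30 days = 30 h
Power = 3 kWh ÷ 30 h = 0.1 kW = 100 W

100 W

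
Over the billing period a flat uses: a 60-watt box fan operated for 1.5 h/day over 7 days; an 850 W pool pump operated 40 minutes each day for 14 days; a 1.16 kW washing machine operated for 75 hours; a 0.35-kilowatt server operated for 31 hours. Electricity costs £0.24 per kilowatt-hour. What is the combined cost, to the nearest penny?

box fan: Runtime = 1.5 h/day × 7 days = 10.5 h
box fan: 0.06 kW × 10.5 h = 0.63 kWh
pool pump: Runtime = 40 min × 14 = 560 min = 9.333333… h
pool pump: 0.85 kW × 9.333333… h = 7.933333… kWh
washing machine: 1.16 kW × 75 h = 87 kWh
server: 0.35 kW × 31 h = 10.85 kWh
Total energy = 106.413333… kWh
Cost = 106.413333… × £0.24 = £25.54

£25.54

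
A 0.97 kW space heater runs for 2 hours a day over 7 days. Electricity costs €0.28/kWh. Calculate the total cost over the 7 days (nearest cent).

€3.80

Runtime = 2 h/day × 7 days = 14 h
Energy = 0.97 kW × 14 h = 13.58 kWh
Cost = 13.58 kWh × €0.28/kWh = €3.80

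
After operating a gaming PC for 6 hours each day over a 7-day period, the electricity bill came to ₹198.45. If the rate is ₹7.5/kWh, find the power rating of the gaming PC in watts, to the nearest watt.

Energy = ₹198.45 ÷ ₹7.5/kWh = 26.46 kWh
Runtime = 6 h/day × 7 days = 42 h
Power = 26.46 kWh ÷ 42 h = 0.63 kW = 630 W

630 W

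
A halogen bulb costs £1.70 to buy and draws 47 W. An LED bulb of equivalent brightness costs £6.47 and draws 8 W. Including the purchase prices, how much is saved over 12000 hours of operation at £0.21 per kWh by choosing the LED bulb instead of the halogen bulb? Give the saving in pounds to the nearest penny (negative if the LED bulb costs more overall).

£93.51

halogen bulb: £1.70 + (47/1000) kW × 12000 h × £0.21 = £1.70 + £118.44 = £120.14
LED bulb: £6.47 + (8/1000) kW × 12000 h × £0.21 = £6.47 + £20.16 = £26.63
Saving = £120.14 − £26.63 = £93.51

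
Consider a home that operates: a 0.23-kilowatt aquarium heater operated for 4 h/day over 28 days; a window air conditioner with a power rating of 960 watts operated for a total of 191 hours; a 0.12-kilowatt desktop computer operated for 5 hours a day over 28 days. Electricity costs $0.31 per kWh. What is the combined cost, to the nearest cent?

aquarium heater: Runtime = 4 h/day × 28 days = 112 h
aquarium heater: 0.23 kW × 112 h = 25.76 kWh
window air conditioner: 0.96 kW × 191 h = 183.36 kWh
desktop computer: Runtime = 5 h/day × 28 days = 140 h
desktop computer: 0.12 kW × 140 h = 16.8 kWh
Total energy = 225.92 kWh
Cost = 225.92 × $0.31 = $70.04

$70.04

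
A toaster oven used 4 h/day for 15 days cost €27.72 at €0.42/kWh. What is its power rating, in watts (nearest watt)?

1100 W

Energy = €27.72 ÷ €0.42/kWh = 66 kWh
Runtime = 4 h/day × 15 days = 60 h
Power = 66 kWh ÷ 60 h = 1.1 kW = 1100 W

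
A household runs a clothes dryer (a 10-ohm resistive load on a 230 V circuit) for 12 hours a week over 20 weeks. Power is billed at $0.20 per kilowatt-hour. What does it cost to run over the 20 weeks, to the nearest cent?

Power = V²/R = 230²/10 = 5290 W = 5.29 kW
Runtime = 12 h/week × 20 weeks = 240 h
Energy = 5.29 kW × 240 h = 1269.6 kWh
Cost = 1269.6 kWh × $0.20/kWh = $253.92

$253.92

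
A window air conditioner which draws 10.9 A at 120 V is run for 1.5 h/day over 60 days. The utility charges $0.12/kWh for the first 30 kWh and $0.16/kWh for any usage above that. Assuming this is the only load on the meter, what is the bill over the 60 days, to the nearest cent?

$17.64

Power = 10.9 A × 120 V = 1308 W = 1.308 kW
Runtime = 1.5 h/day × 60 days = 90 h
Energy = 1.308 kW × 90 h = 117.72 kWh
Tier 1 (0–30 kWh): 30 × $0.12 = $3.6
Above 30 kWh: 87.72 × $0.16 = $14.0352
Bill = $17.64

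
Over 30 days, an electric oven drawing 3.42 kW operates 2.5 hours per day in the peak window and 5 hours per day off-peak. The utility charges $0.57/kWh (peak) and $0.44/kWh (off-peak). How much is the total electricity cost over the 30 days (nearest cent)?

$371.93

Peak energy = 3.42 kW × 2.5 h × 30 = 256.5 kWh
Off-peak energy = 3.42 kW × 5 h × 30 = 513 kWh
Cost = 256.5 × $0.57 + 513 × $0.44 = $146.205 + $225.72 = $371.93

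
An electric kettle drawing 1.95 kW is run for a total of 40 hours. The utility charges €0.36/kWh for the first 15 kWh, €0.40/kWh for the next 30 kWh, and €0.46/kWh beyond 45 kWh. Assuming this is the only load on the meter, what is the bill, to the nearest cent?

Energy = 1.95 kW × 40 h = 78 kWh
Tier 1 (0–15 kWh): 15 × €0.36 = €5.4
Tier 2 (15–45 kWh): 30 × €0.40 = €12
Above 45 kWh: 33 × €0.46 = €15.18
Bill = €32.58

€32.58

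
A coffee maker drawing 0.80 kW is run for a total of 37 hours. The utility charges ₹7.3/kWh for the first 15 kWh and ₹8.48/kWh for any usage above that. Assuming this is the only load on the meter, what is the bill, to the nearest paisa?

Energy = 0.8 kW × 37 h = 29.6 kWh
Tier 1 (0–15 kWh): 15 × ₹7.3 = ₹109.5
Above 15 kWh: 14.6 × ₹8.48 = ₹123.808
Bill = ₹233.31

₹233.31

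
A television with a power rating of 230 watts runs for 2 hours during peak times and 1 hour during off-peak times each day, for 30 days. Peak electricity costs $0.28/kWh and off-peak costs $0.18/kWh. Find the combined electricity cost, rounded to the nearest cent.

$5.11

Peak energy = 0.23 kW × 2 h × 30 = 13.8 kWh
Off-peak energy = 0.23 kW × 1 h × 30 = 6.9 kWh
Cost = 13.8 × $0.28 + 6.9 × $0.18 = $3.864 + $1.242 = $5.11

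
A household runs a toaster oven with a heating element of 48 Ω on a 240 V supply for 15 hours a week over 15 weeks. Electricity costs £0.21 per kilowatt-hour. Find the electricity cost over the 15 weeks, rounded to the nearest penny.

£56.70

Power = V²/R = 240²/48 = 1200 W = 1.2 kW
Runtime = 15 h/week × 15 weeks = 225 h
Energy = 1.2 kW × 225 h = 270 kWh
Cost = 270 kWh × £0.21/kWh = £56.70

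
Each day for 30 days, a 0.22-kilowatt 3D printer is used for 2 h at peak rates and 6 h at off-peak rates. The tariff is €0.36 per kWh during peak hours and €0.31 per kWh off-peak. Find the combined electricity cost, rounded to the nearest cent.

€17.03

Peak energy = 0.22 kW × 2 h × 30 = 13.2 kWh
Off-peak energy = 0.22 kW × 6 h × 30 = 39.6 kWh
Cost = 13.2 × €0.36 + 39.6 × €0.31 = €4.752 + €12.276 = €17.03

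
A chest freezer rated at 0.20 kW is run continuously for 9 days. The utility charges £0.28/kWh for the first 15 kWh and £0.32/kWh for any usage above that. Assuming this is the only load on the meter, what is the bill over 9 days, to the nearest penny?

Runtime = 24 h × 9 = 216 h
Energy = 0.2 kW × 216 h = 43.2 kWh
Tier 1 (0–15 kWh): 15 × £0.28 = £4.2
Above 15 kWh: 28.2 × £0.32 = £9.024
Bill = £13.22

£13.22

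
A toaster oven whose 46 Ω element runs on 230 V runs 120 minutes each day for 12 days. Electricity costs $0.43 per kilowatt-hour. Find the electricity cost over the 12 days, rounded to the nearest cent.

Power = V²/R = 230²/46 = 1150 W = 1.15 kW
Runtime = 120 min × 12 = 1440 min = 24 h
Energy = 1.15 kW × 24 h = 27.6 kWh
Cost = 27.6 kWh × $0.43/kWh = $11.87

$11.87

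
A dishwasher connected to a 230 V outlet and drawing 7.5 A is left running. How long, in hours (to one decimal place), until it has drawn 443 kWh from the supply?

Power = 7.5 A × 230 V = 1725 W = 1.725 kW
Hours = 443 kWh ÷ 1.725 kW = 256.8 h

256.8 h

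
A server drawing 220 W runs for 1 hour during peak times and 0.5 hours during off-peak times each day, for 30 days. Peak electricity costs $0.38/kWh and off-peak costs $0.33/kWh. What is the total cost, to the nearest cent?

Peak energy = 0.22 kW × 1 h × 30 = 6.6 kWh
Off-peak energy = 0.22 kW × 0.5 h × 30 = 3.3 kWh
Cost = 6.6 × $0.38 + 3.3 × $0.33 = $2.508 + $1.089 = $3.60

$3.60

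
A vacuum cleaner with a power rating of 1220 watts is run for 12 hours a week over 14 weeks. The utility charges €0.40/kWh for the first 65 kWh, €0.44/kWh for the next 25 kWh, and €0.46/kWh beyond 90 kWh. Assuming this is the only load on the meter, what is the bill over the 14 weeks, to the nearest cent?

€89.88

Runtime = 12 h/week × 14 weeks = 168 h
Energy = 1.22 kW × 168 h = 204.96 kWh
Tier 1 (0–65 kWh): 65 × €0.40 = €26
Tier 2 (65–90 kWh): 25 × €0.44 = €11
Above 90 kWh: 114.96 × €0.46 = €52.8816
Bill = €89.88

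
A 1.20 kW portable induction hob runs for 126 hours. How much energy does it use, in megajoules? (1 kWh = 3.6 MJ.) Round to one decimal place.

544.3 MJ

Energy = 1.2 kW × 126 h = 151.2 kWh
= 151.2 × 3.6 MJ = 544.3 MJ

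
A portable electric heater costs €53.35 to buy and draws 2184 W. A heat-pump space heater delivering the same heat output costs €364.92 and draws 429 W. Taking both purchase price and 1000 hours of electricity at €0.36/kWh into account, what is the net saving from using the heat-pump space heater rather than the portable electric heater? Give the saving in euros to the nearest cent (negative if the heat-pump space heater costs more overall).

€320.23

portable electric heater: €53.35 + (2184/1000) kW × 1000 h × €0.36 = €53.35 + €786.24 = €839.59
heat-pump space heater: €364.92 + (429/1000) kW × 1000 h × €0.36 = €364.92 + €154.44 = €519.36
Saving = €839.59 − €519.36 = €320.23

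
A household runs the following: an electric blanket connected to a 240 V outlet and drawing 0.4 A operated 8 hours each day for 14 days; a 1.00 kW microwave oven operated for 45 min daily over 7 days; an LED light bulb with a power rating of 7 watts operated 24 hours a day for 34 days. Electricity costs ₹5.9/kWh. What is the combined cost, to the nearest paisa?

electric blanket: Power = 0.4 A × 240 V = 96 W = 0.096 kW
electric blanket: Runtime = 8 h/day × 14 days = 112 h
electric blanket: 0.096 kW × 112 h = 10.752 kWh
microwave oven: Runtime = 45 min × 7 = 315 min = 5.25 h
microwave oven: 1 kW × 5.25 h = 5.25 kWh
LED light bulb: Runtime = 24 h × 34 = 816 h
LED light bulb: 0.007 kW × 816 h = 5.712 kWh
Total energy = 21.714 kWh
Cost = 21.714 × ₹5.9 = ₹128.11

₹128.11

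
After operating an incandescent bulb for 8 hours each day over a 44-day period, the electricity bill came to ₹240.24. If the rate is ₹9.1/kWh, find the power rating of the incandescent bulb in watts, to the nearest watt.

75 W

Energy = ₹240.24 ÷ ₹9.1/kWh = 26.4 kWh
Runtime = 8 h/day × 44 days = 352 h
Power = 26.4 kWh ÷ 352 h = 0.075 kW = 75 W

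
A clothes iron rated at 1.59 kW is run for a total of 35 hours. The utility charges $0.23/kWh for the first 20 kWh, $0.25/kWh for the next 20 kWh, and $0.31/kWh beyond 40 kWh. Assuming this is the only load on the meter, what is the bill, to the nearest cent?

$14.45

Energy = 1.59 kW × 35 h = 55.65 kWh
Tier 1 (0–20 kWh): 20 × $0.23 = $4.6
Tier 2 (20–40 kWh): 20 × $0.25 = $5
Above 40 kWh: 15.65 × $0.31 = $4.8515
Bill = $14.45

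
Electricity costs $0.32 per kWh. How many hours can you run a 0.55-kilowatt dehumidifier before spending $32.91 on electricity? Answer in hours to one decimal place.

187.0 h

Energy available = $32.91 ÷ $0.32/kWh = 102.8438 kWh
Hours = 102.8438 kWh ÷ 0.55 kW = 187.0 h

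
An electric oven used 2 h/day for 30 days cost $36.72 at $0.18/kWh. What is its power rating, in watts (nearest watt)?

3400 W

Energy = $36.72 ÷ $0.18/kWh = 204 kWh
Runtime = 2 h/day × 30 days = 60 h
Power = 204 kWh ÷ 60 h = 3.4 kW = 3400 W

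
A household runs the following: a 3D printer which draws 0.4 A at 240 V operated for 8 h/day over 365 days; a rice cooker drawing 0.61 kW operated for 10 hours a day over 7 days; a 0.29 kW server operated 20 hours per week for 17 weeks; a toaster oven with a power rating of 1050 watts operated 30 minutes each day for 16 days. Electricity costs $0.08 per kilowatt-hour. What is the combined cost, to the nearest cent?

$34.40

3D printer: Power = 0.4 A × 240 V = 96 W = 0.096 kW
3D printer: Runtime = 8 h/day × 365 days = 2920 h
3D printer: 0.096 kW × 2920 h = 280.32 kWh
rice cooker: Runtime = 10 h/day × 7 days = 70 h
rice cooker: 0.61 kW × 70 h = 42.7 kWh
server: Runtime = 20 h/week × 17 weeks = 340 h
server: 0.29 kW × 340 h = 98.6 kWh
toaster oven: Runtime = 30 min × 16 = 480 min = 8 h
toaster oven: 1.05 kW × 8 h = 8.4 kWh
Total energy = 430.02 kWh
Cost = 430.02 × $0.08 = $34.40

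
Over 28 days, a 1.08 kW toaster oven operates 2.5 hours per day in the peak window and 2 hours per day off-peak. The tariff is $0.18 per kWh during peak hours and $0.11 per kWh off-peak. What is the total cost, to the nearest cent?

Peak energy = 1.08 kW × 2.5 h × 28 = 75.6 kWh
Off-peak energy = 1.08 kW × 2 h × 28 = 60.48 kWh
Cost = 75.6 × $0.18 + 60.48 × $0.11 = $13.608 + $6.6528 = $20.26

$20.26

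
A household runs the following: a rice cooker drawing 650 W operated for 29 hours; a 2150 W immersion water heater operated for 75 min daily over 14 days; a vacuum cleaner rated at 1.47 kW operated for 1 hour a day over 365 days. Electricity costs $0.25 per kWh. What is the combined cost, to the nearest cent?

rice cooker: 0.65 kW × 29 h = 18.85 kWh
immersion water heater: Runtime = 75 min × 14 = 1050 min = 17.5 h
immersion water heater: 2.15 kW × 17.5 h = 37.625 kWh
vacuum cleaner: Runtime = 1 h/day × 365 days = 365 h
vacuum cleaner: 1.47 kW × 365 h = 536.55 kWh
Total energy = 593.025 kWh
Cost = 593.025 × $0.25 = $148.26

$148.26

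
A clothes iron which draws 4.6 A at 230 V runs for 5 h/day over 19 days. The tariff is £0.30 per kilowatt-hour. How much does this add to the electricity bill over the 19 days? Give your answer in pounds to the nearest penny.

£30.15

Power = 4.6 A × 230 V = 1058 W = 1.058 kW
Runtime = 5 h/day × 19 days = 95 h
Energy = 1.058 kW × 95 h = 100.51 kWh
Cost = 100.51 kWh × £0.30/kWh = £30.15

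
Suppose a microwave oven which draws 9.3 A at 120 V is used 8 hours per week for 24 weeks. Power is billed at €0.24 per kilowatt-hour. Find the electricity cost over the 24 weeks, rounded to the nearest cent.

Power = 9.3 A × 120 V = 1116 W = 1.116 kW
Runtime = 8 h/week × 24 weeks = 192 h
Energy = 1.116 kW × 192 h = 214.272 kWh
Cost = 214.272 kWh × €0.24/kWh = €51.43

€51.43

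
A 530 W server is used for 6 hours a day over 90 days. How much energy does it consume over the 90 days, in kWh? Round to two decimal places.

Runtime = 6 h/day × 90 days = 540 h
Energy = 0.53 kW × 540 h = 286.2 kWh

286.20 kWh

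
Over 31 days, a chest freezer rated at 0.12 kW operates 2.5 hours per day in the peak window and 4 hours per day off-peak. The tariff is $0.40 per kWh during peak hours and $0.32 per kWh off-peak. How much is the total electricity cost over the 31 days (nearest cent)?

Peak energy = 0.12 kW × 2.5 h × 31 = 9.3 kWh
Off-peak energy = 0.12 kW × 4 h × 31 = 14.88 kWh
Cost = 9.3 × $0.40 + 14.88 × $0.32 = $3.72 + $4.7616 = $8.48

$8.48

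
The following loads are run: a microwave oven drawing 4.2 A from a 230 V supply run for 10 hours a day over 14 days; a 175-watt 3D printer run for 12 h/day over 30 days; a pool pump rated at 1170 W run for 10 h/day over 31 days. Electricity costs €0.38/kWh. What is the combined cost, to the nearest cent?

€213.16

microwave oven: Power = 4.2 A × 230 V = 966 W = 0.966 kW
microwave oven: Runtime = 10 h/day × 14 days = 140 h
microwave oven: 0.966 kW × 140 h = 135.24 kWh
3D printer: Runtime = 12 h/day × 30 days = 360 h
3D printer: 0.175 kW × 360 h = 63 kWh
pool pump: Runtime = 10 h/day × 31 days = 310 h
pool pump: 1.17 kW × 310 h = 362.7 kWh
Total energy = 560.94 kWh
Cost = 560.94 × €0.38 = €213.16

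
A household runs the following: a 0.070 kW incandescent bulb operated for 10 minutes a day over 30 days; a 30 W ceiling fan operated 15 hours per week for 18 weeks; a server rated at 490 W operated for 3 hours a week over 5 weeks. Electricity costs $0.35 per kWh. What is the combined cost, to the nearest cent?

$5.53

incandescent bulb: Runtime = 10 min × 30 = 300 min = 5 h
incandescent bulb: 0.07 kW × 5 h = 0.35 kWh
ceiling fan: Runtime = 15 h/week × 18 weeks = 270 h
ceiling fan: 0.03 kW × 270 h = 8.1 kWh
server: Runtime = 3 h/week × 5 weeks = 15 h
server: 0.49 kW × 15 h = 7.35 kWh
Total energy = 15.8 kWh
Cost = 15.8 × $0.35 = $5.53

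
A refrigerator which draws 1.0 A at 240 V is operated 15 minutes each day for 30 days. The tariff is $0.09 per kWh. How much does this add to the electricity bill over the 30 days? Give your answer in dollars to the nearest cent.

$0.16

Power = 1.0 A × 240 V = 240 W = 0.24 kW
Runtime = 15 min × 30 = 450 min = 7.5 h
Energy = 0.24 kW × 7.5 h = 1.8 kWh
Cost = 1.8 kWh × $0.09/kWh = $0.16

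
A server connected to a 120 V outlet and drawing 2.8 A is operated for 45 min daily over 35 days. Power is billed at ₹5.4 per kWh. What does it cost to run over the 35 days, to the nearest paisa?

Power = 2.8 A × 120 V = 336 W = 0.336 kW
Runtime = 45 min × 35 = 1575 min = 26.25 h
Energy = 0.336 kW × 26.25 h = 8.82 kWh
Cost = 8.82 kWh × ₹5.4/kWh = ₹47.63

₹47.63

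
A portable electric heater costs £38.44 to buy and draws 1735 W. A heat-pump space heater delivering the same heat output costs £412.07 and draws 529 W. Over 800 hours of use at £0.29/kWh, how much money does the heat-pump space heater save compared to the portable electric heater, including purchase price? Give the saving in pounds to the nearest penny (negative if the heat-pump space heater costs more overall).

-£93.84

portable electric heater: £38.44 + (1735/1000) kW × 800 h × £0.29 = £38.44 + £402.52 = £440.96
heat-pump space heater: £412.07 + (529/1000) kW × 800 h × £0.29 = £412.07 + £122.728 = £534.798
Saving = £440.96 − £534.798 = −£93.838 → -£93.84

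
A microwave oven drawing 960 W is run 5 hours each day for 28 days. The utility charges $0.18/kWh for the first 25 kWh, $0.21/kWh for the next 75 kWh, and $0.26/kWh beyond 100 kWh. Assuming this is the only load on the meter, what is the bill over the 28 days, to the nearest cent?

$29.19

Runtime = 5 h/day × 28 days = 140 h
Energy = 0.96 kW × 140 h = 134.4 kWh
Tier 1 (0–25 kWh): 25 × $0.18 = $4.5
Tier 2 (25–100 kWh): 75 × $0.21 = $15.75
Above 100 kWh: 34.4 × $0.26 = $8.944
Bill = $29.19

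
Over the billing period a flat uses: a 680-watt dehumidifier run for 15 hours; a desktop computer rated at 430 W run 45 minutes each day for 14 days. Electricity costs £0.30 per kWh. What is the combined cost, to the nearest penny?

£4.41

dehumidifier: 0.68 kW × 15 h = 10.2 kWh
desktop computer: Runtime = 45 min × 14 = 630 min = 10.5 h
desktop computer: 0.43 kW × 10.5 h = 4.515 kWh
Total energy = 14.715 kWh
Cost = 14.715 × £0.30 = £4.41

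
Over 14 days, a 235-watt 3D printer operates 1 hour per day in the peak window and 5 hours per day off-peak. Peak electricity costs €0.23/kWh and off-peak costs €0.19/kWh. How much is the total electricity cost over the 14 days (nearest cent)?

Peak energy = 0.235 kW × 1 h × 14 = 3.29 kWh
Off-peak energy = 0.235 kW × 5 h × 14 = 16.45 kWh
Cost = 3.29 × €0.23 + 16.45 × €0.19 = €0.7567 + €3.1255 = €3.88

€3.88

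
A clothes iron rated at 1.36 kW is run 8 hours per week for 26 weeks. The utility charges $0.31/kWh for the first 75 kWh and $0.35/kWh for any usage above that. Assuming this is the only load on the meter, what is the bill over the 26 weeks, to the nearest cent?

$96.01

Runtime = 8 h/week × 26 weeks = 208 h
Energy = 1.36 kW × 208 h = 282.88 kWh
Tier 1 (0–75 kWh): 75 × $0.31 = $23.25
Above 75 kWh: 207.88 × $0.35 = $72.758
Bill = $96.01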